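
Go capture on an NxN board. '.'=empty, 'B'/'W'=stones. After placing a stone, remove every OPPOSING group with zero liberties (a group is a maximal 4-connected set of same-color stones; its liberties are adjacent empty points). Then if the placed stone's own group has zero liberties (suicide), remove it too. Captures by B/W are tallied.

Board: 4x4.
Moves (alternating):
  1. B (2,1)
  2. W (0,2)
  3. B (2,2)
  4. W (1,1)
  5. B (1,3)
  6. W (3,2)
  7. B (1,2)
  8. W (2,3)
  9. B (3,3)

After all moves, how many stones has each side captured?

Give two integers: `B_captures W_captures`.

Move 1: B@(2,1) -> caps B=0 W=0
Move 2: W@(0,2) -> caps B=0 W=0
Move 3: B@(2,2) -> caps B=0 W=0
Move 4: W@(1,1) -> caps B=0 W=0
Move 5: B@(1,3) -> caps B=0 W=0
Move 6: W@(3,2) -> caps B=0 W=0
Move 7: B@(1,2) -> caps B=0 W=0
Move 8: W@(2,3) -> caps B=0 W=0
Move 9: B@(3,3) -> caps B=1 W=0

Answer: 1 0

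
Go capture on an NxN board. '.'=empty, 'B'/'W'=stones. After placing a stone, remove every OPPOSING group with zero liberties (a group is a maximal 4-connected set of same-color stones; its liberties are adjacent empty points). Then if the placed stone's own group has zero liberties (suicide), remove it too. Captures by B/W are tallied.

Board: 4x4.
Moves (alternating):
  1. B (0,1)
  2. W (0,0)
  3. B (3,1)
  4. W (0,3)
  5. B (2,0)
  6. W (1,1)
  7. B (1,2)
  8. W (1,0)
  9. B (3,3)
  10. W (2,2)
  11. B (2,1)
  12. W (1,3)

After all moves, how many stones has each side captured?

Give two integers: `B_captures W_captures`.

Answer: 3 0

Derivation:
Move 1: B@(0,1) -> caps B=0 W=0
Move 2: W@(0,0) -> caps B=0 W=0
Move 3: B@(3,1) -> caps B=0 W=0
Move 4: W@(0,3) -> caps B=0 W=0
Move 5: B@(2,0) -> caps B=0 W=0
Move 6: W@(1,1) -> caps B=0 W=0
Move 7: B@(1,2) -> caps B=0 W=0
Move 8: W@(1,0) -> caps B=0 W=0
Move 9: B@(3,3) -> caps B=0 W=0
Move 10: W@(2,2) -> caps B=0 W=0
Move 11: B@(2,1) -> caps B=3 W=0
Move 12: W@(1,3) -> caps B=3 W=0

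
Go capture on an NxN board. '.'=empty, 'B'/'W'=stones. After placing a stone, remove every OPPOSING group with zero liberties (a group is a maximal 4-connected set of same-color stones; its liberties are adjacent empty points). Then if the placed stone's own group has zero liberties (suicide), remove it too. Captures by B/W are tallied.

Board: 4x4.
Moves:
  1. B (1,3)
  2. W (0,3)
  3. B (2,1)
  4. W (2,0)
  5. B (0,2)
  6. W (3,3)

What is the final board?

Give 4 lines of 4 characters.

Move 1: B@(1,3) -> caps B=0 W=0
Move 2: W@(0,3) -> caps B=0 W=0
Move 3: B@(2,1) -> caps B=0 W=0
Move 4: W@(2,0) -> caps B=0 W=0
Move 5: B@(0,2) -> caps B=1 W=0
Move 6: W@(3,3) -> caps B=1 W=0

Answer: ..B.
...B
WB..
...W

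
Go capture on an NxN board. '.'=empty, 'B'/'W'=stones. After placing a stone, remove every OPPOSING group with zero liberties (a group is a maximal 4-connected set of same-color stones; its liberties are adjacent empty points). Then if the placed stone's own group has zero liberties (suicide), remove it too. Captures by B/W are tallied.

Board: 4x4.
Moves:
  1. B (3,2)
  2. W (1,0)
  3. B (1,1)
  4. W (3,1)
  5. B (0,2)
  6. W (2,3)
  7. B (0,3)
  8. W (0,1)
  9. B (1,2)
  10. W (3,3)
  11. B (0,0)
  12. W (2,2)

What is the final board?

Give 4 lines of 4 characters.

Answer: B.BB
WBB.
..WW
.W.W

Derivation:
Move 1: B@(3,2) -> caps B=0 W=0
Move 2: W@(1,0) -> caps B=0 W=0
Move 3: B@(1,1) -> caps B=0 W=0
Move 4: W@(3,1) -> caps B=0 W=0
Move 5: B@(0,2) -> caps B=0 W=0
Move 6: W@(2,3) -> caps B=0 W=0
Move 7: B@(0,3) -> caps B=0 W=0
Move 8: W@(0,1) -> caps B=0 W=0
Move 9: B@(1,2) -> caps B=0 W=0
Move 10: W@(3,3) -> caps B=0 W=0
Move 11: B@(0,0) -> caps B=1 W=0
Move 12: W@(2,2) -> caps B=1 W=1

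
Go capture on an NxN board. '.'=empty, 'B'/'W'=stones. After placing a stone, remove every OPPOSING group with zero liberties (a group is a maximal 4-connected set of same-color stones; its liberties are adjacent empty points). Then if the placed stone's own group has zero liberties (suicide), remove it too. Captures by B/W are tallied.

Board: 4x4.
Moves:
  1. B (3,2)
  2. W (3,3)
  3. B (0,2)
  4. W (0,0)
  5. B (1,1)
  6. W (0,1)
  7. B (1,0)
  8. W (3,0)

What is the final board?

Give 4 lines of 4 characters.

Answer: ..B.
BB..
....
W.BW

Derivation:
Move 1: B@(3,2) -> caps B=0 W=0
Move 2: W@(3,3) -> caps B=0 W=0
Move 3: B@(0,2) -> caps B=0 W=0
Move 4: W@(0,0) -> caps B=0 W=0
Move 5: B@(1,1) -> caps B=0 W=0
Move 6: W@(0,1) -> caps B=0 W=0
Move 7: B@(1,0) -> caps B=2 W=0
Move 8: W@(3,0) -> caps B=2 W=0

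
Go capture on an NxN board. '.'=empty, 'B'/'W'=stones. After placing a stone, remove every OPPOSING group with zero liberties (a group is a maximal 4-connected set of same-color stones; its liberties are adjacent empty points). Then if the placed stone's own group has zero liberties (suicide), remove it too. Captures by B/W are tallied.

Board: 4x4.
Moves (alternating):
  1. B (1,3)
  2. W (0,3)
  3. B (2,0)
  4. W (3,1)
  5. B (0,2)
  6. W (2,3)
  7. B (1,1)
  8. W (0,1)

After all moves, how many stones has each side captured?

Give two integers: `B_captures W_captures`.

Move 1: B@(1,3) -> caps B=0 W=0
Move 2: W@(0,3) -> caps B=0 W=0
Move 3: B@(2,0) -> caps B=0 W=0
Move 4: W@(3,1) -> caps B=0 W=0
Move 5: B@(0,2) -> caps B=1 W=0
Move 6: W@(2,3) -> caps B=1 W=0
Move 7: B@(1,1) -> caps B=1 W=0
Move 8: W@(0,1) -> caps B=1 W=0

Answer: 1 0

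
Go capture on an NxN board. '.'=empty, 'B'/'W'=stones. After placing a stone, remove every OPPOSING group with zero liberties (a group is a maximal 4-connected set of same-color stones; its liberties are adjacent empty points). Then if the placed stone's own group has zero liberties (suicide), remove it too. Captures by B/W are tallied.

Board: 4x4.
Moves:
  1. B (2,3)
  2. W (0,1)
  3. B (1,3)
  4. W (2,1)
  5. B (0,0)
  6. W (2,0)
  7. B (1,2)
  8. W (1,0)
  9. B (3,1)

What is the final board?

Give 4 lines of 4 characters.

Move 1: B@(2,3) -> caps B=0 W=0
Move 2: W@(0,1) -> caps B=0 W=0
Move 3: B@(1,3) -> caps B=0 W=0
Move 4: W@(2,1) -> caps B=0 W=0
Move 5: B@(0,0) -> caps B=0 W=0
Move 6: W@(2,0) -> caps B=0 W=0
Move 7: B@(1,2) -> caps B=0 W=0
Move 8: W@(1,0) -> caps B=0 W=1
Move 9: B@(3,1) -> caps B=0 W=1

Answer: .W..
W.BB
WW.B
.B..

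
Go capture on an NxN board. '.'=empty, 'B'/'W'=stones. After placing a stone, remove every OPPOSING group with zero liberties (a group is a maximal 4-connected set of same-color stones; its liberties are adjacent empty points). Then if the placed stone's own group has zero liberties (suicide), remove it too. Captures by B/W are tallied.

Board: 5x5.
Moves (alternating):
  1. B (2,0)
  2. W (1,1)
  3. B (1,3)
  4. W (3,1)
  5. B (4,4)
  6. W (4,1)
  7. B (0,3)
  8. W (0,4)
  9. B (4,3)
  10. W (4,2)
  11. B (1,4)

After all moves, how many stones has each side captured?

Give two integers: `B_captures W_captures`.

Move 1: B@(2,0) -> caps B=0 W=0
Move 2: W@(1,1) -> caps B=0 W=0
Move 3: B@(1,3) -> caps B=0 W=0
Move 4: W@(3,1) -> caps B=0 W=0
Move 5: B@(4,4) -> caps B=0 W=0
Move 6: W@(4,1) -> caps B=0 W=0
Move 7: B@(0,3) -> caps B=0 W=0
Move 8: W@(0,4) -> caps B=0 W=0
Move 9: B@(4,3) -> caps B=0 W=0
Move 10: W@(4,2) -> caps B=0 W=0
Move 11: B@(1,4) -> caps B=1 W=0

Answer: 1 0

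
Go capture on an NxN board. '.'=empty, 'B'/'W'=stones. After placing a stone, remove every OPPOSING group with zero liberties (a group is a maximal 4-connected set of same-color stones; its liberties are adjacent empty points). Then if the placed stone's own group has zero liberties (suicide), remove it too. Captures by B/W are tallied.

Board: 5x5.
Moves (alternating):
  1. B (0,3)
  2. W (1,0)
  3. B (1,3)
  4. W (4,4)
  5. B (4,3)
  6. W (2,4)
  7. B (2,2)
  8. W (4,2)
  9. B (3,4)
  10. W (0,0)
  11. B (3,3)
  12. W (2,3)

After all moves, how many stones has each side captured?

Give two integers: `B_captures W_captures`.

Move 1: B@(0,3) -> caps B=0 W=0
Move 2: W@(1,0) -> caps B=0 W=0
Move 3: B@(1,3) -> caps B=0 W=0
Move 4: W@(4,4) -> caps B=0 W=0
Move 5: B@(4,3) -> caps B=0 W=0
Move 6: W@(2,4) -> caps B=0 W=0
Move 7: B@(2,2) -> caps B=0 W=0
Move 8: W@(4,2) -> caps B=0 W=0
Move 9: B@(3,4) -> caps B=1 W=0
Move 10: W@(0,0) -> caps B=1 W=0
Move 11: B@(3,3) -> caps B=1 W=0
Move 12: W@(2,3) -> caps B=1 W=0

Answer: 1 0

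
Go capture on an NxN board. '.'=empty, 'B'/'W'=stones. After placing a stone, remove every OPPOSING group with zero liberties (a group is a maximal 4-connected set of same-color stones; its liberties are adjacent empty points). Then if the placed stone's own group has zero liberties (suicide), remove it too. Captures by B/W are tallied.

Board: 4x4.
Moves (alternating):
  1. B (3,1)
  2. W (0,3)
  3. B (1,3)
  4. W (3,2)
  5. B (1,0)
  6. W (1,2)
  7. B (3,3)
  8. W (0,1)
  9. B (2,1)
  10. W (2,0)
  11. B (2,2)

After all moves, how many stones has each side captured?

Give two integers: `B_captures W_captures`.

Move 1: B@(3,1) -> caps B=0 W=0
Move 2: W@(0,3) -> caps B=0 W=0
Move 3: B@(1,3) -> caps B=0 W=0
Move 4: W@(3,2) -> caps B=0 W=0
Move 5: B@(1,0) -> caps B=0 W=0
Move 6: W@(1,2) -> caps B=0 W=0
Move 7: B@(3,3) -> caps B=0 W=0
Move 8: W@(0,1) -> caps B=0 W=0
Move 9: B@(2,1) -> caps B=0 W=0
Move 10: W@(2,0) -> caps B=0 W=0
Move 11: B@(2,2) -> caps B=1 W=0

Answer: 1 0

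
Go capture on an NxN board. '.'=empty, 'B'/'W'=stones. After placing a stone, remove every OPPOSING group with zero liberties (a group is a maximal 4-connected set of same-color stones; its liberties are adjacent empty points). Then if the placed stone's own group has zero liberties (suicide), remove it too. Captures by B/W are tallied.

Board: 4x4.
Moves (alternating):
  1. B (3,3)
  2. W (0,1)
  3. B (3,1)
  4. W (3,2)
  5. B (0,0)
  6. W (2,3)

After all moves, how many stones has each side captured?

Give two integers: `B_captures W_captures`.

Answer: 0 1

Derivation:
Move 1: B@(3,3) -> caps B=0 W=0
Move 2: W@(0,1) -> caps B=0 W=0
Move 3: B@(3,1) -> caps B=0 W=0
Move 4: W@(3,2) -> caps B=0 W=0
Move 5: B@(0,0) -> caps B=0 W=0
Move 6: W@(2,3) -> caps B=0 W=1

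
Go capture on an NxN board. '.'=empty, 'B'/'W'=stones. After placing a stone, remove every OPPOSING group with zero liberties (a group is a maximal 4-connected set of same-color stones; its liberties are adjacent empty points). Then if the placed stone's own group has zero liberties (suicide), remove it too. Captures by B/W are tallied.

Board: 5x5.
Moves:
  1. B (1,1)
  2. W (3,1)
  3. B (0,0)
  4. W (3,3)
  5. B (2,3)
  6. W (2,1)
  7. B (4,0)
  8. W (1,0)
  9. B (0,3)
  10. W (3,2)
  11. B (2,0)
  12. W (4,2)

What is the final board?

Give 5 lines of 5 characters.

Answer: B..B.
.B...
BW.B.
.WWW.
B.W..

Derivation:
Move 1: B@(1,1) -> caps B=0 W=0
Move 2: W@(3,1) -> caps B=0 W=0
Move 3: B@(0,0) -> caps B=0 W=0
Move 4: W@(3,3) -> caps B=0 W=0
Move 5: B@(2,3) -> caps B=0 W=0
Move 6: W@(2,1) -> caps B=0 W=0
Move 7: B@(4,0) -> caps B=0 W=0
Move 8: W@(1,0) -> caps B=0 W=0
Move 9: B@(0,3) -> caps B=0 W=0
Move 10: W@(3,2) -> caps B=0 W=0
Move 11: B@(2,0) -> caps B=1 W=0
Move 12: W@(4,2) -> caps B=1 W=0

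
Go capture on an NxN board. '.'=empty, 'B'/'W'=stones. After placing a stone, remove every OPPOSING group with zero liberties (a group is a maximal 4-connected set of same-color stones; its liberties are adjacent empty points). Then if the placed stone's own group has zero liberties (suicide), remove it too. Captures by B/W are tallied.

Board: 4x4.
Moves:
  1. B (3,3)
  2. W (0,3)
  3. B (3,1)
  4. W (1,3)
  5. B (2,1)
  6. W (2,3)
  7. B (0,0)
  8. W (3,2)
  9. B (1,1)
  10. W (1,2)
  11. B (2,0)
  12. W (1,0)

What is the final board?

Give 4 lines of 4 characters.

Answer: B..W
.BWW
BB.W
.BW.

Derivation:
Move 1: B@(3,3) -> caps B=0 W=0
Move 2: W@(0,3) -> caps B=0 W=0
Move 3: B@(3,1) -> caps B=0 W=0
Move 4: W@(1,3) -> caps B=0 W=0
Move 5: B@(2,1) -> caps B=0 W=0
Move 6: W@(2,3) -> caps B=0 W=0
Move 7: B@(0,0) -> caps B=0 W=0
Move 8: W@(3,2) -> caps B=0 W=1
Move 9: B@(1,1) -> caps B=0 W=1
Move 10: W@(1,2) -> caps B=0 W=1
Move 11: B@(2,0) -> caps B=0 W=1
Move 12: W@(1,0) -> caps B=0 W=1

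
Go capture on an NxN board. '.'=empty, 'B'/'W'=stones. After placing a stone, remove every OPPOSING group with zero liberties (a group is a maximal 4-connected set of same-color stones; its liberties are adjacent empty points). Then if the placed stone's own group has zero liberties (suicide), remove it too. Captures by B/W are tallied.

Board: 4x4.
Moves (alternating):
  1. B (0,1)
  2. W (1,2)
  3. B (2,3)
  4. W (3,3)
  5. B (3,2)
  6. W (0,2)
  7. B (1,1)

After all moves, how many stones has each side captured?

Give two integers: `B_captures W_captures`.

Move 1: B@(0,1) -> caps B=0 W=0
Move 2: W@(1,2) -> caps B=0 W=0
Move 3: B@(2,3) -> caps B=0 W=0
Move 4: W@(3,3) -> caps B=0 W=0
Move 5: B@(3,2) -> caps B=1 W=0
Move 6: W@(0,2) -> caps B=1 W=0
Move 7: B@(1,1) -> caps B=1 W=0

Answer: 1 0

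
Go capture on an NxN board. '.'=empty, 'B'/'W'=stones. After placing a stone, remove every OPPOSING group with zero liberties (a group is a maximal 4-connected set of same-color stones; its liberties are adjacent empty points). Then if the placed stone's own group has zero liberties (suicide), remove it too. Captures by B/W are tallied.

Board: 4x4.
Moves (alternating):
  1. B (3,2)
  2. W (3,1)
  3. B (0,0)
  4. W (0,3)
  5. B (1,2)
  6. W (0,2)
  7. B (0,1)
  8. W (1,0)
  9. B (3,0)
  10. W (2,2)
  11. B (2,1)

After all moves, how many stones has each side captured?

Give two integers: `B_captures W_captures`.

Move 1: B@(3,2) -> caps B=0 W=0
Move 2: W@(3,1) -> caps B=0 W=0
Move 3: B@(0,0) -> caps B=0 W=0
Move 4: W@(0,3) -> caps B=0 W=0
Move 5: B@(1,2) -> caps B=0 W=0
Move 6: W@(0,2) -> caps B=0 W=0
Move 7: B@(0,1) -> caps B=0 W=0
Move 8: W@(1,0) -> caps B=0 W=0
Move 9: B@(3,0) -> caps B=0 W=0
Move 10: W@(2,2) -> caps B=0 W=0
Move 11: B@(2,1) -> caps B=1 W=0

Answer: 1 0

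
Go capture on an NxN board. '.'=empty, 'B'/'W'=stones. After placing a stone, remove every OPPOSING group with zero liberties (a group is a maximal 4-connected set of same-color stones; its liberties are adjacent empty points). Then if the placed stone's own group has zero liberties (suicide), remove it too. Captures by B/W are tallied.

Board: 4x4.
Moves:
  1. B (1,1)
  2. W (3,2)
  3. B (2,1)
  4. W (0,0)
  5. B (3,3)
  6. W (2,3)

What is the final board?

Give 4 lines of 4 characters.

Answer: W...
.B..
.B.W
..W.

Derivation:
Move 1: B@(1,1) -> caps B=0 W=0
Move 2: W@(3,2) -> caps B=0 W=0
Move 3: B@(2,1) -> caps B=0 W=0
Move 4: W@(0,0) -> caps B=0 W=0
Move 5: B@(3,3) -> caps B=0 W=0
Move 6: W@(2,3) -> caps B=0 W=1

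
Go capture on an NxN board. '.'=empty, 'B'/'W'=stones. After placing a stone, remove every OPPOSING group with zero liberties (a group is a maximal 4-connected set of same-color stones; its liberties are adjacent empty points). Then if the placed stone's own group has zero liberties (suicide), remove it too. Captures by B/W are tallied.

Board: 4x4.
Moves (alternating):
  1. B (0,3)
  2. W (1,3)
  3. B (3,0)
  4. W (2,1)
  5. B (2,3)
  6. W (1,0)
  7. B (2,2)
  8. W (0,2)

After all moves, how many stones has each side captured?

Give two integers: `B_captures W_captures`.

Move 1: B@(0,3) -> caps B=0 W=0
Move 2: W@(1,3) -> caps B=0 W=0
Move 3: B@(3,0) -> caps B=0 W=0
Move 4: W@(2,1) -> caps B=0 W=0
Move 5: B@(2,3) -> caps B=0 W=0
Move 6: W@(1,0) -> caps B=0 W=0
Move 7: B@(2,2) -> caps B=0 W=0
Move 8: W@(0,2) -> caps B=0 W=1

Answer: 0 1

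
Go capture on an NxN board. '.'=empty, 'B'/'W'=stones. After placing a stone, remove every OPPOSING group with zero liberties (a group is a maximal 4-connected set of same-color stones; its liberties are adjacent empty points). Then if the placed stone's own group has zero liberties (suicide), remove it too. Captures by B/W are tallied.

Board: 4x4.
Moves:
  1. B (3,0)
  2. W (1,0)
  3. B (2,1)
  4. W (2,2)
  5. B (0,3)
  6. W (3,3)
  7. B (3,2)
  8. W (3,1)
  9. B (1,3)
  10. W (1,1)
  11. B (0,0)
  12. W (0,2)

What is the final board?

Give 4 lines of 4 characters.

Move 1: B@(3,0) -> caps B=0 W=0
Move 2: W@(1,0) -> caps B=0 W=0
Move 3: B@(2,1) -> caps B=0 W=0
Move 4: W@(2,2) -> caps B=0 W=0
Move 5: B@(0,3) -> caps B=0 W=0
Move 6: W@(3,3) -> caps B=0 W=0
Move 7: B@(3,2) -> caps B=0 W=0
Move 8: W@(3,1) -> caps B=0 W=1
Move 9: B@(1,3) -> caps B=0 W=1
Move 10: W@(1,1) -> caps B=0 W=1
Move 11: B@(0,0) -> caps B=0 W=1
Move 12: W@(0,2) -> caps B=0 W=1

Answer: B.WB
WW.B
.BW.
BW.W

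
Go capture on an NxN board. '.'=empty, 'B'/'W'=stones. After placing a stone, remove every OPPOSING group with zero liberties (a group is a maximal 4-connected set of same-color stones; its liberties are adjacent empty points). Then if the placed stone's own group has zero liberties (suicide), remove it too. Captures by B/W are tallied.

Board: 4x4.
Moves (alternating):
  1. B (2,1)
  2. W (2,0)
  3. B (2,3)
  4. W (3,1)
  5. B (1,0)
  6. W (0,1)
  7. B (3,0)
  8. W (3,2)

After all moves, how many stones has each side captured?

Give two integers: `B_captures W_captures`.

Answer: 1 0

Derivation:
Move 1: B@(2,1) -> caps B=0 W=0
Move 2: W@(2,0) -> caps B=0 W=0
Move 3: B@(2,3) -> caps B=0 W=0
Move 4: W@(3,1) -> caps B=0 W=0
Move 5: B@(1,0) -> caps B=0 W=0
Move 6: W@(0,1) -> caps B=0 W=0
Move 7: B@(3,0) -> caps B=1 W=0
Move 8: W@(3,2) -> caps B=1 W=0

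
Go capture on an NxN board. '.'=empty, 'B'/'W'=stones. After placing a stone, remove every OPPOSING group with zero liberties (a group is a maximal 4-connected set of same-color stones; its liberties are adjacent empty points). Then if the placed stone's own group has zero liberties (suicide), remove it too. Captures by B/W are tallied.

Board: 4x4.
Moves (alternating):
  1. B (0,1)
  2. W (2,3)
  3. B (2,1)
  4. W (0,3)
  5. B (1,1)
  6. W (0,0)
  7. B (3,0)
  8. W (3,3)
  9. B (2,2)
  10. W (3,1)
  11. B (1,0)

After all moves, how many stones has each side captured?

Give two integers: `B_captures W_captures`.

Answer: 1 0

Derivation:
Move 1: B@(0,1) -> caps B=0 W=0
Move 2: W@(2,3) -> caps B=0 W=0
Move 3: B@(2,1) -> caps B=0 W=0
Move 4: W@(0,3) -> caps B=0 W=0
Move 5: B@(1,1) -> caps B=0 W=0
Move 6: W@(0,0) -> caps B=0 W=0
Move 7: B@(3,0) -> caps B=0 W=0
Move 8: W@(3,3) -> caps B=0 W=0
Move 9: B@(2,2) -> caps B=0 W=0
Move 10: W@(3,1) -> caps B=0 W=0
Move 11: B@(1,0) -> caps B=1 W=0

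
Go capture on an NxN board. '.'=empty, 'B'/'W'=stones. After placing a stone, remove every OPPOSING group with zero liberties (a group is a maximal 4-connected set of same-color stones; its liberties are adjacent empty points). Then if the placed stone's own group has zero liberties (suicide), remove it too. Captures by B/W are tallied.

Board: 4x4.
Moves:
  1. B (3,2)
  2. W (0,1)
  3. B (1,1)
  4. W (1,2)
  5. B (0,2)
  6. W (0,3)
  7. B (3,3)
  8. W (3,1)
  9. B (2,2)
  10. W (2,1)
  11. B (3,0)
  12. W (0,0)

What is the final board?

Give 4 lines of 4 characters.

Answer: WW.W
.BW.
.WB.
BWBB

Derivation:
Move 1: B@(3,2) -> caps B=0 W=0
Move 2: W@(0,1) -> caps B=0 W=0
Move 3: B@(1,1) -> caps B=0 W=0
Move 4: W@(1,2) -> caps B=0 W=0
Move 5: B@(0,2) -> caps B=0 W=0
Move 6: W@(0,3) -> caps B=0 W=1
Move 7: B@(3,3) -> caps B=0 W=1
Move 8: W@(3,1) -> caps B=0 W=1
Move 9: B@(2,2) -> caps B=0 W=1
Move 10: W@(2,1) -> caps B=0 W=1
Move 11: B@(3,0) -> caps B=0 W=1
Move 12: W@(0,0) -> caps B=0 W=1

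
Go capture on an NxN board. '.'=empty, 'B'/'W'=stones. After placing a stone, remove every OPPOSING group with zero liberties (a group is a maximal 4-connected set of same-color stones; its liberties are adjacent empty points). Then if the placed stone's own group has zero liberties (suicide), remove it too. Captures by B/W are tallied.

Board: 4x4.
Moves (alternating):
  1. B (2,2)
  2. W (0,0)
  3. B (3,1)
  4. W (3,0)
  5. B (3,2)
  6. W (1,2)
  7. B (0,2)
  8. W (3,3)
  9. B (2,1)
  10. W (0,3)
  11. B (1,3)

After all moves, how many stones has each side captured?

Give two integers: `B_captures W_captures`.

Move 1: B@(2,2) -> caps B=0 W=0
Move 2: W@(0,0) -> caps B=0 W=0
Move 3: B@(3,1) -> caps B=0 W=0
Move 4: W@(3,0) -> caps B=0 W=0
Move 5: B@(3,2) -> caps B=0 W=0
Move 6: W@(1,2) -> caps B=0 W=0
Move 7: B@(0,2) -> caps B=0 W=0
Move 8: W@(3,3) -> caps B=0 W=0
Move 9: B@(2,1) -> caps B=0 W=0
Move 10: W@(0,3) -> caps B=0 W=0
Move 11: B@(1,3) -> caps B=1 W=0

Answer: 1 0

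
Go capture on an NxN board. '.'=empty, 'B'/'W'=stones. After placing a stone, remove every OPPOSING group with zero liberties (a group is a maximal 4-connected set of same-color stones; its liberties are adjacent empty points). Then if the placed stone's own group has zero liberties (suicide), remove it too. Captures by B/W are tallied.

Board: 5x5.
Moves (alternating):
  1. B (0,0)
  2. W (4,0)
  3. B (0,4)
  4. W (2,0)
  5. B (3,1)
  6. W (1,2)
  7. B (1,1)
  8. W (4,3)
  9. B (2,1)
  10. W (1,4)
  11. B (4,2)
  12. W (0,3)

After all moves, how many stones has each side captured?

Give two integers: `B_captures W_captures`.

Answer: 0 1

Derivation:
Move 1: B@(0,0) -> caps B=0 W=0
Move 2: W@(4,0) -> caps B=0 W=0
Move 3: B@(0,4) -> caps B=0 W=0
Move 4: W@(2,0) -> caps B=0 W=0
Move 5: B@(3,1) -> caps B=0 W=0
Move 6: W@(1,2) -> caps B=0 W=0
Move 7: B@(1,1) -> caps B=0 W=0
Move 8: W@(4,3) -> caps B=0 W=0
Move 9: B@(2,1) -> caps B=0 W=0
Move 10: W@(1,4) -> caps B=0 W=0
Move 11: B@(4,2) -> caps B=0 W=0
Move 12: W@(0,3) -> caps B=0 W=1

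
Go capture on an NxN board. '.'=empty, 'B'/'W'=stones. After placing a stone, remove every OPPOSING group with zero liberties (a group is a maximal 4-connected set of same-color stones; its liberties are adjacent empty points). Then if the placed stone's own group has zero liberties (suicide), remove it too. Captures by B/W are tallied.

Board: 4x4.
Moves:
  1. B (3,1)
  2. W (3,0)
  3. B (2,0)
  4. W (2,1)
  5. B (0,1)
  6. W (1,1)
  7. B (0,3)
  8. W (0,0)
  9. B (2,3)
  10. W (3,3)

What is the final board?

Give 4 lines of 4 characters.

Answer: WB.B
.W..
BW.B
.B.W

Derivation:
Move 1: B@(3,1) -> caps B=0 W=0
Move 2: W@(3,0) -> caps B=0 W=0
Move 3: B@(2,0) -> caps B=1 W=0
Move 4: W@(2,1) -> caps B=1 W=0
Move 5: B@(0,1) -> caps B=1 W=0
Move 6: W@(1,1) -> caps B=1 W=0
Move 7: B@(0,3) -> caps B=1 W=0
Move 8: W@(0,0) -> caps B=1 W=0
Move 9: B@(2,3) -> caps B=1 W=0
Move 10: W@(3,3) -> caps B=1 W=0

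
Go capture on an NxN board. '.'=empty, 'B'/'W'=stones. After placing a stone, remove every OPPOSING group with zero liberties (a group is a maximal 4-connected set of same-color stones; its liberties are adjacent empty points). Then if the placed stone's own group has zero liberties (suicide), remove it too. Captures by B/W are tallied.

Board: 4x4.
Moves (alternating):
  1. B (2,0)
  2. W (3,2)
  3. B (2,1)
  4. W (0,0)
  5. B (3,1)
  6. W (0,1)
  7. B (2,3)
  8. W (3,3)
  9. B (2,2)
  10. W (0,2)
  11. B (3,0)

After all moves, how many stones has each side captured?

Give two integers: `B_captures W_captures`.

Move 1: B@(2,0) -> caps B=0 W=0
Move 2: W@(3,2) -> caps B=0 W=0
Move 3: B@(2,1) -> caps B=0 W=0
Move 4: W@(0,0) -> caps B=0 W=0
Move 5: B@(3,1) -> caps B=0 W=0
Move 6: W@(0,1) -> caps B=0 W=0
Move 7: B@(2,3) -> caps B=0 W=0
Move 8: W@(3,3) -> caps B=0 W=0
Move 9: B@(2,2) -> caps B=2 W=0
Move 10: W@(0,2) -> caps B=2 W=0
Move 11: B@(3,0) -> caps B=2 W=0

Answer: 2 0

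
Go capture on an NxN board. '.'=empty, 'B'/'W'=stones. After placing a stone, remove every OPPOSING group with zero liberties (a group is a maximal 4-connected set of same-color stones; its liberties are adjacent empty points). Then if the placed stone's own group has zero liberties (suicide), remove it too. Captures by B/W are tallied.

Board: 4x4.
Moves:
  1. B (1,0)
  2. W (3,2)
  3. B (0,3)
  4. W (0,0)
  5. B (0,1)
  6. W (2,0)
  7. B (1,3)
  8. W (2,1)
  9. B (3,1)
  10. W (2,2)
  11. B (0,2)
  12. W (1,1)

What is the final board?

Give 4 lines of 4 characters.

Move 1: B@(1,0) -> caps B=0 W=0
Move 2: W@(3,2) -> caps B=0 W=0
Move 3: B@(0,3) -> caps B=0 W=0
Move 4: W@(0,0) -> caps B=0 W=0
Move 5: B@(0,1) -> caps B=1 W=0
Move 6: W@(2,0) -> caps B=1 W=0
Move 7: B@(1,3) -> caps B=1 W=0
Move 8: W@(2,1) -> caps B=1 W=0
Move 9: B@(3,1) -> caps B=1 W=0
Move 10: W@(2,2) -> caps B=1 W=0
Move 11: B@(0,2) -> caps B=1 W=0
Move 12: W@(1,1) -> caps B=1 W=0

Answer: .BBB
BW.B
WWW.
.BW.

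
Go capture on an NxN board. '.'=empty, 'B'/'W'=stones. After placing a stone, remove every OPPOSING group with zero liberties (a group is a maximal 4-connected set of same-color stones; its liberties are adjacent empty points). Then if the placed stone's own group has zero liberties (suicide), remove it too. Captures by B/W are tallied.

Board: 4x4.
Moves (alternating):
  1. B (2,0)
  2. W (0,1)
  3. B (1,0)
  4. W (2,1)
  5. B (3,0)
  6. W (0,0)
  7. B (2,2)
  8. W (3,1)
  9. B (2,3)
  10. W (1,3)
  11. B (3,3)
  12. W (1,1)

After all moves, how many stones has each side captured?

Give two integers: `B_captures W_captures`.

Move 1: B@(2,0) -> caps B=0 W=0
Move 2: W@(0,1) -> caps B=0 W=0
Move 3: B@(1,0) -> caps B=0 W=0
Move 4: W@(2,1) -> caps B=0 W=0
Move 5: B@(3,0) -> caps B=0 W=0
Move 6: W@(0,0) -> caps B=0 W=0
Move 7: B@(2,2) -> caps B=0 W=0
Move 8: W@(3,1) -> caps B=0 W=0
Move 9: B@(2,3) -> caps B=0 W=0
Move 10: W@(1,3) -> caps B=0 W=0
Move 11: B@(3,3) -> caps B=0 W=0
Move 12: W@(1,1) -> caps B=0 W=3

Answer: 0 3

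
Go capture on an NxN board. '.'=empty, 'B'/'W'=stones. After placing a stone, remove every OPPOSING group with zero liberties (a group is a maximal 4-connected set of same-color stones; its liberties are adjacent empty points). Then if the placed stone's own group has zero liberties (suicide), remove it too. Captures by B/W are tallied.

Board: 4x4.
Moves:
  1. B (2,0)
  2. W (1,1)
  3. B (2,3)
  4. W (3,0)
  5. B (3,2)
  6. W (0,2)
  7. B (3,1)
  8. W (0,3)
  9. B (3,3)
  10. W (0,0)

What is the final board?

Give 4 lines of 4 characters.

Move 1: B@(2,0) -> caps B=0 W=0
Move 2: W@(1,1) -> caps B=0 W=0
Move 3: B@(2,3) -> caps B=0 W=0
Move 4: W@(3,0) -> caps B=0 W=0
Move 5: B@(3,2) -> caps B=0 W=0
Move 6: W@(0,2) -> caps B=0 W=0
Move 7: B@(3,1) -> caps B=1 W=0
Move 8: W@(0,3) -> caps B=1 W=0
Move 9: B@(3,3) -> caps B=1 W=0
Move 10: W@(0,0) -> caps B=1 W=0

Answer: W.WW
.W..
B..B
.BBB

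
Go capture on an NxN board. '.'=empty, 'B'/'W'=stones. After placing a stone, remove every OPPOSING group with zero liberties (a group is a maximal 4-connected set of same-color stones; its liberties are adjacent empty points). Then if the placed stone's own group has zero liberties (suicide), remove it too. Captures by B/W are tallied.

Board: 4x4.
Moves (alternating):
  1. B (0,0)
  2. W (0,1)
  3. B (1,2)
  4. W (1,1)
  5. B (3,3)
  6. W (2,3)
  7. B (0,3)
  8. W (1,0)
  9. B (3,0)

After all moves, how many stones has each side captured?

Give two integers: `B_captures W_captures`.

Move 1: B@(0,0) -> caps B=0 W=0
Move 2: W@(0,1) -> caps B=0 W=0
Move 3: B@(1,2) -> caps B=0 W=0
Move 4: W@(1,1) -> caps B=0 W=0
Move 5: B@(3,3) -> caps B=0 W=0
Move 6: W@(2,3) -> caps B=0 W=0
Move 7: B@(0,3) -> caps B=0 W=0
Move 8: W@(1,0) -> caps B=0 W=1
Move 9: B@(3,0) -> caps B=0 W=1

Answer: 0 1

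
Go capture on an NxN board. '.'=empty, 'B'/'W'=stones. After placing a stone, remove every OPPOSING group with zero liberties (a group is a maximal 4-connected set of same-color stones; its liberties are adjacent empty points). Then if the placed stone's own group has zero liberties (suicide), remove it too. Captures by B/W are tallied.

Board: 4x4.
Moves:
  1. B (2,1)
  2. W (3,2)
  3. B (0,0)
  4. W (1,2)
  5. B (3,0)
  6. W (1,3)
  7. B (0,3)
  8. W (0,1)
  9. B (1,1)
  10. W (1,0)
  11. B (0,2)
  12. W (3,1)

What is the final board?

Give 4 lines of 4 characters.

Answer: .W..
WBWW
.B..
BWW.

Derivation:
Move 1: B@(2,1) -> caps B=0 W=0
Move 2: W@(3,2) -> caps B=0 W=0
Move 3: B@(0,0) -> caps B=0 W=0
Move 4: W@(1,2) -> caps B=0 W=0
Move 5: B@(3,0) -> caps B=0 W=0
Move 6: W@(1,3) -> caps B=0 W=0
Move 7: B@(0,3) -> caps B=0 W=0
Move 8: W@(0,1) -> caps B=0 W=0
Move 9: B@(1,1) -> caps B=0 W=0
Move 10: W@(1,0) -> caps B=0 W=1
Move 11: B@(0,2) -> caps B=0 W=1
Move 12: W@(3,1) -> caps B=0 W=1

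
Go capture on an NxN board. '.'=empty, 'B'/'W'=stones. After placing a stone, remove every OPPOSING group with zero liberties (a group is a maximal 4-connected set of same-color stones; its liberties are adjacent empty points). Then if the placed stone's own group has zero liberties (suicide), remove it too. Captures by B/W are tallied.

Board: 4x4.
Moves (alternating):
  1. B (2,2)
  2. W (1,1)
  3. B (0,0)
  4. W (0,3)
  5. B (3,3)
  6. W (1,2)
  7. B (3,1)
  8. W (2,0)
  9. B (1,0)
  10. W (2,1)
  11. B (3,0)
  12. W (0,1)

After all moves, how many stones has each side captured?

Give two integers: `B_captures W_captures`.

Move 1: B@(2,2) -> caps B=0 W=0
Move 2: W@(1,1) -> caps B=0 W=0
Move 3: B@(0,0) -> caps B=0 W=0
Move 4: W@(0,3) -> caps B=0 W=0
Move 5: B@(3,3) -> caps B=0 W=0
Move 6: W@(1,2) -> caps B=0 W=0
Move 7: B@(3,1) -> caps B=0 W=0
Move 8: W@(2,0) -> caps B=0 W=0
Move 9: B@(1,0) -> caps B=0 W=0
Move 10: W@(2,1) -> caps B=0 W=0
Move 11: B@(3,0) -> caps B=0 W=0
Move 12: W@(0,1) -> caps B=0 W=2

Answer: 0 2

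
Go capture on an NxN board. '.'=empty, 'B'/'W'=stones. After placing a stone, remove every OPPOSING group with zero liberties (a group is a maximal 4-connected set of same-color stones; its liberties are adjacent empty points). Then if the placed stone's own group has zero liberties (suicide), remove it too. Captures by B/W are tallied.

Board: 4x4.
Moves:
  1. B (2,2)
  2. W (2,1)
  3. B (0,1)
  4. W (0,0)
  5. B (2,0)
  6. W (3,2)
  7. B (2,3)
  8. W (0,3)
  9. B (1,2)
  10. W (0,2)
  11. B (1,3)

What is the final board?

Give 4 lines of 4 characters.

Answer: WB..
..BB
BWBB
..W.

Derivation:
Move 1: B@(2,2) -> caps B=0 W=0
Move 2: W@(2,1) -> caps B=0 W=0
Move 3: B@(0,1) -> caps B=0 W=0
Move 4: W@(0,0) -> caps B=0 W=0
Move 5: B@(2,0) -> caps B=0 W=0
Move 6: W@(3,2) -> caps B=0 W=0
Move 7: B@(2,3) -> caps B=0 W=0
Move 8: W@(0,3) -> caps B=0 W=0
Move 9: B@(1,2) -> caps B=0 W=0
Move 10: W@(0,2) -> caps B=0 W=0
Move 11: B@(1,3) -> caps B=2 W=0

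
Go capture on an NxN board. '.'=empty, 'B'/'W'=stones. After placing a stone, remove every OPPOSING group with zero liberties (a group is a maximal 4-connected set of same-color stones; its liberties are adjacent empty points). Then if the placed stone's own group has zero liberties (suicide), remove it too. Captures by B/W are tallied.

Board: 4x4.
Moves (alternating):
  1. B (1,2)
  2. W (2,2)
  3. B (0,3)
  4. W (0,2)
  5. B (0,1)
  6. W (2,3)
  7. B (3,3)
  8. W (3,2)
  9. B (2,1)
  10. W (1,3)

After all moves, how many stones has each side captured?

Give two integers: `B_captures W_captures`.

Move 1: B@(1,2) -> caps B=0 W=0
Move 2: W@(2,2) -> caps B=0 W=0
Move 3: B@(0,3) -> caps B=0 W=0
Move 4: W@(0,2) -> caps B=0 W=0
Move 5: B@(0,1) -> caps B=1 W=0
Move 6: W@(2,3) -> caps B=1 W=0
Move 7: B@(3,3) -> caps B=1 W=0
Move 8: W@(3,2) -> caps B=1 W=1
Move 9: B@(2,1) -> caps B=1 W=1
Move 10: W@(1,3) -> caps B=1 W=1

Answer: 1 1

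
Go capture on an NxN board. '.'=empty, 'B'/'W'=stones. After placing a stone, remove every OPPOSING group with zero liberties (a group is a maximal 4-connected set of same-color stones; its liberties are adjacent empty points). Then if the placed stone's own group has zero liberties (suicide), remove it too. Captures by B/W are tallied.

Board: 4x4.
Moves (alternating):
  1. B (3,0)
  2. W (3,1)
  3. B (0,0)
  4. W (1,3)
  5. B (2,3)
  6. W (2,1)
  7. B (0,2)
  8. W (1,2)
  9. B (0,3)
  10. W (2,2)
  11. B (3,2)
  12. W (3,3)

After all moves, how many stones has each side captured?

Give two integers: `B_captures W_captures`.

Move 1: B@(3,0) -> caps B=0 W=0
Move 2: W@(3,1) -> caps B=0 W=0
Move 3: B@(0,0) -> caps B=0 W=0
Move 4: W@(1,3) -> caps B=0 W=0
Move 5: B@(2,3) -> caps B=0 W=0
Move 6: W@(2,1) -> caps B=0 W=0
Move 7: B@(0,2) -> caps B=0 W=0
Move 8: W@(1,2) -> caps B=0 W=0
Move 9: B@(0,3) -> caps B=0 W=0
Move 10: W@(2,2) -> caps B=0 W=0
Move 11: B@(3,2) -> caps B=0 W=0
Move 12: W@(3,3) -> caps B=0 W=2

Answer: 0 2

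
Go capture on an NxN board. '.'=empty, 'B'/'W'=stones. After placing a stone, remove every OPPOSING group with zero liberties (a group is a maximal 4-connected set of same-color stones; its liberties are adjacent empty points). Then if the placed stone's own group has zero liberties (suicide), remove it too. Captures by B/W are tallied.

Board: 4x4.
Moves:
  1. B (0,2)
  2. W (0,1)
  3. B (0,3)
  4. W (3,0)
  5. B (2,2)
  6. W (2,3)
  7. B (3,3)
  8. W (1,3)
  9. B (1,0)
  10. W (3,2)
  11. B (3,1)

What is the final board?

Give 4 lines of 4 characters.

Move 1: B@(0,2) -> caps B=0 W=0
Move 2: W@(0,1) -> caps B=0 W=0
Move 3: B@(0,3) -> caps B=0 W=0
Move 4: W@(3,0) -> caps B=0 W=0
Move 5: B@(2,2) -> caps B=0 W=0
Move 6: W@(2,3) -> caps B=0 W=0
Move 7: B@(3,3) -> caps B=0 W=0
Move 8: W@(1,3) -> caps B=0 W=0
Move 9: B@(1,0) -> caps B=0 W=0
Move 10: W@(3,2) -> caps B=0 W=1
Move 11: B@(3,1) -> caps B=0 W=1

Answer: .WBB
B..W
..BW
WBW.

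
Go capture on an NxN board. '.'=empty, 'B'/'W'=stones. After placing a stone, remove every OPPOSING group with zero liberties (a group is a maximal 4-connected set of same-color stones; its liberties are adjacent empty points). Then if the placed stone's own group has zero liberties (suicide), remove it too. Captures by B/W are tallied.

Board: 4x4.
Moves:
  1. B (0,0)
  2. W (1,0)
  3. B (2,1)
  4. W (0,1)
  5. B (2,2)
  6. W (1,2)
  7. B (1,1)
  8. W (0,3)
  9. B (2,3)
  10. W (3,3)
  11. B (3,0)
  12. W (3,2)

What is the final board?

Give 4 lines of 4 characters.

Move 1: B@(0,0) -> caps B=0 W=0
Move 2: W@(1,0) -> caps B=0 W=0
Move 3: B@(2,1) -> caps B=0 W=0
Move 4: W@(0,1) -> caps B=0 W=1
Move 5: B@(2,2) -> caps B=0 W=1
Move 6: W@(1,2) -> caps B=0 W=1
Move 7: B@(1,1) -> caps B=0 W=1
Move 8: W@(0,3) -> caps B=0 W=1
Move 9: B@(2,3) -> caps B=0 W=1
Move 10: W@(3,3) -> caps B=0 W=1
Move 11: B@(3,0) -> caps B=0 W=1
Move 12: W@(3,2) -> caps B=0 W=1

Answer: .W.W
WBW.
.BBB
B.WW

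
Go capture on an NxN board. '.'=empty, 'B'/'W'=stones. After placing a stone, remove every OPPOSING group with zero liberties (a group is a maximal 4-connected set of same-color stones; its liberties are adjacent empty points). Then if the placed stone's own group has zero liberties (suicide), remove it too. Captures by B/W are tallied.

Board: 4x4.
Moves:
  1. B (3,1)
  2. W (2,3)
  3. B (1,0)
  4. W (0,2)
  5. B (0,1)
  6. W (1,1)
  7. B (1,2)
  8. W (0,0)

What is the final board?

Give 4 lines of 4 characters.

Move 1: B@(3,1) -> caps B=0 W=0
Move 2: W@(2,3) -> caps B=0 W=0
Move 3: B@(1,0) -> caps B=0 W=0
Move 4: W@(0,2) -> caps B=0 W=0
Move 5: B@(0,1) -> caps B=0 W=0
Move 6: W@(1,1) -> caps B=0 W=0
Move 7: B@(1,2) -> caps B=0 W=0
Move 8: W@(0,0) -> caps B=0 W=1

Answer: W.W.
BWB.
...W
.B..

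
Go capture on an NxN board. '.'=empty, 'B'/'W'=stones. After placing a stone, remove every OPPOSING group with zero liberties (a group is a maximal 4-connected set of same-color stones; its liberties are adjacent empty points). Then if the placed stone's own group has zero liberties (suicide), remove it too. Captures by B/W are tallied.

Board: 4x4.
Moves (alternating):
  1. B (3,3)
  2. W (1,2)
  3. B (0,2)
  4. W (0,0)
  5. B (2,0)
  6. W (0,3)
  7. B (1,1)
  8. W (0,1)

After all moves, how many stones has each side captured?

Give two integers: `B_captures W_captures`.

Move 1: B@(3,3) -> caps B=0 W=0
Move 2: W@(1,2) -> caps B=0 W=0
Move 3: B@(0,2) -> caps B=0 W=0
Move 4: W@(0,0) -> caps B=0 W=0
Move 5: B@(2,0) -> caps B=0 W=0
Move 6: W@(0,3) -> caps B=0 W=0
Move 7: B@(1,1) -> caps B=0 W=0
Move 8: W@(0,1) -> caps B=0 W=1

Answer: 0 1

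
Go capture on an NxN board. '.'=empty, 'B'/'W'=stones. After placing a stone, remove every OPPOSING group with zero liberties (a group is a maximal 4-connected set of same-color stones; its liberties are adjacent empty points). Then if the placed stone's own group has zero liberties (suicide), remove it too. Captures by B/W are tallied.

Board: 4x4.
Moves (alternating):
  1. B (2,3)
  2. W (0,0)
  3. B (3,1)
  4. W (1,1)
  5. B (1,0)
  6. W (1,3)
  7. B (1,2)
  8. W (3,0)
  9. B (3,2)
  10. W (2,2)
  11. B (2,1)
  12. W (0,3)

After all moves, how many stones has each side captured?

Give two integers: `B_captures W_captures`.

Move 1: B@(2,3) -> caps B=0 W=0
Move 2: W@(0,0) -> caps B=0 W=0
Move 3: B@(3,1) -> caps B=0 W=0
Move 4: W@(1,1) -> caps B=0 W=0
Move 5: B@(1,0) -> caps B=0 W=0
Move 6: W@(1,3) -> caps B=0 W=0
Move 7: B@(1,2) -> caps B=0 W=0
Move 8: W@(3,0) -> caps B=0 W=0
Move 9: B@(3,2) -> caps B=0 W=0
Move 10: W@(2,2) -> caps B=0 W=0
Move 11: B@(2,1) -> caps B=1 W=0
Move 12: W@(0,3) -> caps B=1 W=0

Answer: 1 0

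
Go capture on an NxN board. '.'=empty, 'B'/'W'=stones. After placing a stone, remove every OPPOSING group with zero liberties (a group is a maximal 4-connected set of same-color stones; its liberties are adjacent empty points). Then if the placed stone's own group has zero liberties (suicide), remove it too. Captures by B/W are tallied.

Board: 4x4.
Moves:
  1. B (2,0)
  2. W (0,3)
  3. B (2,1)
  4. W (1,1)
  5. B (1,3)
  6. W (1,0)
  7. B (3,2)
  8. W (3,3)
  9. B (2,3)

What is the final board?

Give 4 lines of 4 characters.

Move 1: B@(2,0) -> caps B=0 W=0
Move 2: W@(0,3) -> caps B=0 W=0
Move 3: B@(2,1) -> caps B=0 W=0
Move 4: W@(1,1) -> caps B=0 W=0
Move 5: B@(1,3) -> caps B=0 W=0
Move 6: W@(1,0) -> caps B=0 W=0
Move 7: B@(3,2) -> caps B=0 W=0
Move 8: W@(3,3) -> caps B=0 W=0
Move 9: B@(2,3) -> caps B=1 W=0

Answer: ...W
WW.B
BB.B
..B.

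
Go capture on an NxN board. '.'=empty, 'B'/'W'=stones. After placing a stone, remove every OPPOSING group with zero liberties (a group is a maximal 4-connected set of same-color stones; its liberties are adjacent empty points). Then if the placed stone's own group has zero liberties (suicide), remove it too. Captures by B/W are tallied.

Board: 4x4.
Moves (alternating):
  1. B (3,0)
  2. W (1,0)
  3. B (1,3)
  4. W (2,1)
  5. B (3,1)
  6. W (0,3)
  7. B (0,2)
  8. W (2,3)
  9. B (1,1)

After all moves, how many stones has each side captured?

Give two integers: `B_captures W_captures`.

Move 1: B@(3,0) -> caps B=0 W=0
Move 2: W@(1,0) -> caps B=0 W=0
Move 3: B@(1,3) -> caps B=0 W=0
Move 4: W@(2,1) -> caps B=0 W=0
Move 5: B@(3,1) -> caps B=0 W=0
Move 6: W@(0,3) -> caps B=0 W=0
Move 7: B@(0,2) -> caps B=1 W=0
Move 8: W@(2,3) -> caps B=1 W=0
Move 9: B@(1,1) -> caps B=1 W=0

Answer: 1 0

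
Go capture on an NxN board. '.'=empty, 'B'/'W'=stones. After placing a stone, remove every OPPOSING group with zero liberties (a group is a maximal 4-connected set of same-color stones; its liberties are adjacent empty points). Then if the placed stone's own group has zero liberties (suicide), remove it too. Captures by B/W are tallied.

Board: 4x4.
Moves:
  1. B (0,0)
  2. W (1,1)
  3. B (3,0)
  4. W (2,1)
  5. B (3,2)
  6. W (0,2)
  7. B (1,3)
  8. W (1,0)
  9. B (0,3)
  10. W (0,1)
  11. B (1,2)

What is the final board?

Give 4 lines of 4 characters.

Move 1: B@(0,0) -> caps B=0 W=0
Move 2: W@(1,1) -> caps B=0 W=0
Move 3: B@(3,0) -> caps B=0 W=0
Move 4: W@(2,1) -> caps B=0 W=0
Move 5: B@(3,2) -> caps B=0 W=0
Move 6: W@(0,2) -> caps B=0 W=0
Move 7: B@(1,3) -> caps B=0 W=0
Move 8: W@(1,0) -> caps B=0 W=0
Move 9: B@(0,3) -> caps B=0 W=0
Move 10: W@(0,1) -> caps B=0 W=1
Move 11: B@(1,2) -> caps B=0 W=1

Answer: .WWB
WWBB
.W..
B.B.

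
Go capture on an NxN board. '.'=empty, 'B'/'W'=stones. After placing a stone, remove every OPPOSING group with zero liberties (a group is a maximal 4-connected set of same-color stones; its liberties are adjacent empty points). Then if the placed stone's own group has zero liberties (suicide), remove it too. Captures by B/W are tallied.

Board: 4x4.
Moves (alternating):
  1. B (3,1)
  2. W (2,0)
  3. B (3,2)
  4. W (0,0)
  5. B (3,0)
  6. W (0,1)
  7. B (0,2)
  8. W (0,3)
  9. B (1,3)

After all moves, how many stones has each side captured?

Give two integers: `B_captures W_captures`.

Answer: 1 0

Derivation:
Move 1: B@(3,1) -> caps B=0 W=0
Move 2: W@(2,0) -> caps B=0 W=0
Move 3: B@(3,2) -> caps B=0 W=0
Move 4: W@(0,0) -> caps B=0 W=0
Move 5: B@(3,0) -> caps B=0 W=0
Move 6: W@(0,1) -> caps B=0 W=0
Move 7: B@(0,2) -> caps B=0 W=0
Move 8: W@(0,3) -> caps B=0 W=0
Move 9: B@(1,3) -> caps B=1 W=0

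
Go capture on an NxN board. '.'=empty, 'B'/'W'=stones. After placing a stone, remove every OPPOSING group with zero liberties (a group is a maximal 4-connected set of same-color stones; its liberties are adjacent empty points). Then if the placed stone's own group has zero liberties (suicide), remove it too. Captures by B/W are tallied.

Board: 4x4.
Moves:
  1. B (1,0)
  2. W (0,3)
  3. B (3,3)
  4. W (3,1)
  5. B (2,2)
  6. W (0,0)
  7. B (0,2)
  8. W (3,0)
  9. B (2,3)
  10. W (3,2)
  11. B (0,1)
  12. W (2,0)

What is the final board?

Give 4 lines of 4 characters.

Move 1: B@(1,0) -> caps B=0 W=0
Move 2: W@(0,3) -> caps B=0 W=0
Move 3: B@(3,3) -> caps B=0 W=0
Move 4: W@(3,1) -> caps B=0 W=0
Move 5: B@(2,2) -> caps B=0 W=0
Move 6: W@(0,0) -> caps B=0 W=0
Move 7: B@(0,2) -> caps B=0 W=0
Move 8: W@(3,0) -> caps B=0 W=0
Move 9: B@(2,3) -> caps B=0 W=0
Move 10: W@(3,2) -> caps B=0 W=0
Move 11: B@(0,1) -> caps B=1 W=0
Move 12: W@(2,0) -> caps B=1 W=0

Answer: .BBW
B...
W.BB
WWWB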